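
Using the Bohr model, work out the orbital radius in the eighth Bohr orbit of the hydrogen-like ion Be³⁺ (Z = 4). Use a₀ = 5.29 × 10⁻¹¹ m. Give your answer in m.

8.46 × 10⁻¹⁰ m

r_n = n²a₀/Z = 8² × 5.29 × 10⁻¹¹ / 4
    = 64 × 5.29 × 10⁻¹¹ / 4 = 8.46 × 10⁻¹⁰ m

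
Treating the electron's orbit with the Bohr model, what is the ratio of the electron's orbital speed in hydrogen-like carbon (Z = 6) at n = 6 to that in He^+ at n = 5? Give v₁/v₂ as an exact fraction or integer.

v ∝ Z^1 · n^-1
v₁/v₂ = (6/2)^1 · (6/5)^-1 = 5/2

5/2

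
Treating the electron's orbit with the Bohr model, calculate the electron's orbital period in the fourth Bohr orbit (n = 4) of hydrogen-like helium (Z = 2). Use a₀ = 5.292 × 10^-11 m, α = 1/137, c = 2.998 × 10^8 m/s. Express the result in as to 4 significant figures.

2431 as

r = n²a₀/Z = 4²·5.292 × 10^-11/2 = 4.234 × 10^-10 m
v = Zαc/n = 2·0.007299·2.998 × 10^8/4 = 1.094 × 10^6 m/s
T = 2πr/v = 2.431 × 10^-15 s = 2431 as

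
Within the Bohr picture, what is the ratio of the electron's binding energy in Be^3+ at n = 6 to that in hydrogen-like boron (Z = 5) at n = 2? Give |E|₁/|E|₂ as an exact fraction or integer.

|E| ∝ Z^2 · n^-2
|E|₁/|E|₂ = (4/5)^2 · (6/2)^-2 = 16/225

16/225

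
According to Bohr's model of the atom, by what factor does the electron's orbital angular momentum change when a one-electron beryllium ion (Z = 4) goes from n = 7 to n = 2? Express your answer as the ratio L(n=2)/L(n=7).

L = nℏ depends only on n, so L ∝ n.
L(n=2)/L(n=7) = (2/7)^1 = 2/7

2/7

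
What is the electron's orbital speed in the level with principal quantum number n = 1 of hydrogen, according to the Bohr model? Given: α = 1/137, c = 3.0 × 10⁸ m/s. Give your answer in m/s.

v_n = Zαc/n = 1 × 0.0073 × 3.0 × 10⁸ / 1
    = 2.2 × 10⁶ m/s

2.2 × 10⁶ m/s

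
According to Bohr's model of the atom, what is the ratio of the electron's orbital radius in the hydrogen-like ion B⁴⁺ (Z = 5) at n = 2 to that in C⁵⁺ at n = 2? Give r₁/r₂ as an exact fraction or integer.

r ∝ Z^-1 · n^2
r₁/r₂ = (5/6)^-1 · (2/2)^2 = 6/5

6/5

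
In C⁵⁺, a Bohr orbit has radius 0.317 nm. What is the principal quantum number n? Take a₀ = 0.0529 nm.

6

r_n = n²a₀/Z ⇒ n² = rZ/a₀ = 0.317 × 6 / 0.0529 ≈ 35.95
n = 6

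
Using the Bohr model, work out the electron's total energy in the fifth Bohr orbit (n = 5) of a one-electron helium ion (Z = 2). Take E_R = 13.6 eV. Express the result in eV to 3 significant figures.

-2.18 eV

E_n = −E_R·Z²/n² = −13.6 × 2²/5² = -2.18 eV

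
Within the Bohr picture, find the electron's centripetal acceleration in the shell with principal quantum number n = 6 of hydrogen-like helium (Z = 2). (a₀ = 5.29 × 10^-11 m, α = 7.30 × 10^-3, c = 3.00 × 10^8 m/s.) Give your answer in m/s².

5.60 × 10^20 m/s²

r = n²a₀/Z = 9.52 × 10^-10 m, v = Zαc/n = 7.30 × 10^5 m/s
a = v²/r = (7.30 × 10^5)² / 9.52 × 10^-10 = 5.60 × 10^20 m/s²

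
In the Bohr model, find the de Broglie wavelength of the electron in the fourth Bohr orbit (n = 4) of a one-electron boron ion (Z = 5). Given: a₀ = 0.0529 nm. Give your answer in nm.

The Bohr quantisation condition is nλ = 2πr_n.
r_n = n²a₀/Z = 0.169 nm
λ = 2πr_n/n = 2π·0.169/4 = 0.266 nm

0.266 nm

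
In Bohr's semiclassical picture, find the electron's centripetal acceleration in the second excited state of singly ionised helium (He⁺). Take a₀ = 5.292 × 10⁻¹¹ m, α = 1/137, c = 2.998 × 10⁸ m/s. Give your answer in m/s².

r = n²a₀/Z = 2.381 × 10⁻¹⁰ m, v = Zαc/n = 1.459 × 10⁶ m/s
a = v²/r = (1.459 × 10⁶)² / 2.381 × 10⁻¹⁰ = 8.937 × 10²¹ m/s²

8.937 × 10²¹ m/s²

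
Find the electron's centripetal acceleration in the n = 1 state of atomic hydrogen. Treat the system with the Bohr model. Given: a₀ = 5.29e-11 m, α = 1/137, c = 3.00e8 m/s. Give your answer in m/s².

9.06e22 m/s²

r = n²a₀/Z = 5.29e-11 m, v = Zαc/n = 2.19e6 m/s
a = v²/r = (2.19e6)² / 5.29e-11 = 9.06e22 m/s²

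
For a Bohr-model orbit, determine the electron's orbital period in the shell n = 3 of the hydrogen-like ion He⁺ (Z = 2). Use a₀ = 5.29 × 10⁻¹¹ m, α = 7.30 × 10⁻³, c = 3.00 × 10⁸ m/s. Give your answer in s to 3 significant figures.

1.02 × 10⁻¹⁵ s

r = n²a₀/Z = 3²·5.29 × 10⁻¹¹/2 = 2.38 × 10⁻¹⁰ m
v = Zαc/n = 2·0.00730·3.00 × 10⁸/3 = 1.46 × 10⁶ m/s
T = 2πr/v = 1.02 × 10⁻¹⁵ s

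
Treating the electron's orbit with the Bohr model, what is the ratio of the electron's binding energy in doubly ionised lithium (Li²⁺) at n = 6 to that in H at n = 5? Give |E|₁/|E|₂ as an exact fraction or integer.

|E| ∝ Z^2 · n^-2
|E|₁/|E|₂ = (3/1)^2 · (6/5)^-2 = 25/4

25/4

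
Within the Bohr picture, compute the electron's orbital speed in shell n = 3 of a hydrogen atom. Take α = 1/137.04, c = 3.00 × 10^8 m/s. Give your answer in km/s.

v_n = Zαc/n = 1 × 0.00730 × 3.00 × 10^8 / 3
    = 730 km/s

730 km/s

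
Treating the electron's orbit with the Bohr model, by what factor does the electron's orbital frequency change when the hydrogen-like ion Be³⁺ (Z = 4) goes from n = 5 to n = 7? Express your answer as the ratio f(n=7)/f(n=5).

125/343

f ∝ Z^2 · n^-3; with Z fixed, f ∝ n^-3.
f(n=7)/f(n=5) = (7/5)^-3 = 125/343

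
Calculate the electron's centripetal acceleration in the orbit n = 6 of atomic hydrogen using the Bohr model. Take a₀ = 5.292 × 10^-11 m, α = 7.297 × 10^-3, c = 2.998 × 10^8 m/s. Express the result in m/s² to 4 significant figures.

r = n²a₀/Z = 1.905 × 10^-9 m, v = Zαc/n = 3.646 × 10^5 m/s
a = v²/r = (3.646 × 10^5)² / 1.905 × 10^-9 = 6.978 × 10^19 m/s²

6.978 × 10^19 m/s²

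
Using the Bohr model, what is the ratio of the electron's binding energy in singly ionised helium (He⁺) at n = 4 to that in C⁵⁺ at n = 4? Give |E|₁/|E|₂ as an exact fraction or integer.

|E| ∝ Z^2 · n^-2
|E|₁/|E|₂ = (2/6)^2 · (4/4)^-2 = 1/9

1/9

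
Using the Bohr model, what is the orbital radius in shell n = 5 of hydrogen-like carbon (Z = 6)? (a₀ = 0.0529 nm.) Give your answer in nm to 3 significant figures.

0.220 nm

r_n = n²a₀/Z = 5² × 0.0529 / 6
    = 25 × 0.0529 / 6 = 0.220 nm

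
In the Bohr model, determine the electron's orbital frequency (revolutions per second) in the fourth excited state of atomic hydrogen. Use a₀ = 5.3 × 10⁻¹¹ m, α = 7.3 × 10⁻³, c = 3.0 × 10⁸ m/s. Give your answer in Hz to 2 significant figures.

r = n²a₀/Z = 1.3 × 10⁻⁹ m, v = Zαc/n = 4.4 × 10⁵ m/s
f = v/(2πr) = 5.3 × 10¹³ Hz

5.3 × 10¹³ Hz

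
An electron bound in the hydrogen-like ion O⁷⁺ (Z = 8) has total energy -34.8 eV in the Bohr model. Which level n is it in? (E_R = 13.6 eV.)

5

E_n = −E_R Z²/n² ⇒ n² = E_R Z²/(−E_n) = 13.6 × 8² / 34.8 ≈ 25.01
n = 5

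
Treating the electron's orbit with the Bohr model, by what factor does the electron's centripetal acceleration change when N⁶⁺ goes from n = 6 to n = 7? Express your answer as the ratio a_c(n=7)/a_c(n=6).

a_c ∝ Z^3 · n^-4; with Z fixed, a_c ∝ n^-4.
a_c(n=7)/a_c(n=6) = (7/6)^-4 = 1296/2401

1296/2401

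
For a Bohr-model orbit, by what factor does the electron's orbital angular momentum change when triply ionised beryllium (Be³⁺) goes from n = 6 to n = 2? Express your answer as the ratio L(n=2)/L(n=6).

1/3

L = nℏ depends only on n, so L ∝ n.
L(n=2)/L(n=6) = (2/6)^1 = 1/3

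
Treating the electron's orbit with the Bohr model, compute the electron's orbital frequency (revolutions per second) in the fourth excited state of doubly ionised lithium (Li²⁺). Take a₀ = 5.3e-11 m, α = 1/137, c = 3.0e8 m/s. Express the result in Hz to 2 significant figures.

4.7e14 Hz

r = n²a₀/Z = 4.4e-10 m, v = Zαc/n = 1.3e6 m/s
f = v/(2πr) = 4.7e14 Hz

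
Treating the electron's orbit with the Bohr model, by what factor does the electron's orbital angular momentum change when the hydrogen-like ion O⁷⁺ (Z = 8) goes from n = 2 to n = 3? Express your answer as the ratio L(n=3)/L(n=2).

3/2

L = nℏ depends only on n, so L ∝ n.
L(n=3)/L(n=2) = (3/2)^1 = 3/2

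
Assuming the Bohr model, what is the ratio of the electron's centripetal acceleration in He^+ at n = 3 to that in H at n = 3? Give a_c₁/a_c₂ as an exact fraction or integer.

a_c ∝ Z^3 · n^-4
a_c₁/a_c₂ = (2/1)^3 · (3/3)^-4 = 8

8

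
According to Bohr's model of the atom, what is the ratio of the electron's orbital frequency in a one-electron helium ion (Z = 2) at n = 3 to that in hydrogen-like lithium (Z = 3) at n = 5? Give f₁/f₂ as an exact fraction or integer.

500/243

f ∝ Z^2 · n^-3
f₁/f₂ = (2/3)^2 · (3/5)^-3 = 500/243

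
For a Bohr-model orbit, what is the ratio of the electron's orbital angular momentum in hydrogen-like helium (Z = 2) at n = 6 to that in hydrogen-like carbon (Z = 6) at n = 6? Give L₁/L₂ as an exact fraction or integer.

L = nℏ is independent of Z.
L₁/L₂ = n₁/n₂ = 6/6 = 1

1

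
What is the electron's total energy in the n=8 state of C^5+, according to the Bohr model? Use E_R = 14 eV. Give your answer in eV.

-7.9 eV

E_n = −E_R·Z²/n² = −14 × 6²/8² = -7.9 eV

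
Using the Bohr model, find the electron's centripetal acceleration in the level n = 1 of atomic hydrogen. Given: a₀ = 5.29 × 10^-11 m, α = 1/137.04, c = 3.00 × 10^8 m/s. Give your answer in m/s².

r = n²a₀/Z = 5.29 × 10^-11 m, v = Zαc/n = 2.19 × 10^6 m/s
a = v²/r = (2.19 × 10^6)² / 5.29 × 10^-11 = 9.06 × 10^22 m/s²

9.06 × 10^22 m/s²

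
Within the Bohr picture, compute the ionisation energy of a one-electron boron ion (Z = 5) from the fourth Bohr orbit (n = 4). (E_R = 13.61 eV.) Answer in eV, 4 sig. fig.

21.27 eV

E_n = −E_R·Z²/n² = −13.61 × 5²/4² eV = -21.27 eV
Ionisation energy = −E_n = 21.27 eV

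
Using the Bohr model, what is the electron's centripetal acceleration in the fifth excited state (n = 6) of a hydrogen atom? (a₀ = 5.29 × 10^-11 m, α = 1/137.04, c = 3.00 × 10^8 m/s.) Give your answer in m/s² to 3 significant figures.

r = n²a₀/Z = 1.90 × 10^-9 m, v = Zαc/n = 3.65 × 10^5 m/s
a = v²/r = (3.65 × 10^5)² / 1.90 × 10^-9 = 6.99 × 10^19 m/s²

6.99 × 10^19 m/s²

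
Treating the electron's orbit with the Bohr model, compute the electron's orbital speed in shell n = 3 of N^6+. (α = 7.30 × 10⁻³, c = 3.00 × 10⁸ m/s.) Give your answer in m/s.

v_n = Zαc/n = 7 × 0.00730 × 3.00 × 10⁸ / 3
    = 5.11 × 10⁶ m/s

5.11 × 10⁶ m/s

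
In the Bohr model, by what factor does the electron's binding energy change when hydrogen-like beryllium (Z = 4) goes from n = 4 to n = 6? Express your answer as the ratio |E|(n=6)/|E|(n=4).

4/9

|E| ∝ Z^2 · n^-2; with Z fixed, |E| ∝ n^-2.
|E|(n=6)/|E|(n=4) = (6/4)^-2 = 4/9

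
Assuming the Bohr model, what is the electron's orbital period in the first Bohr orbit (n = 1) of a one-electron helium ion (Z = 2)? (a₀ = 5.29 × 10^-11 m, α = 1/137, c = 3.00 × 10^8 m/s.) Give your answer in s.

3.79 × 10^-17 s

r = n²a₀/Z = 1²·5.29 × 10^-11/2 = 2.65 × 10^-11 m
v = Zαc/n = 2·0.00730·3.00 × 10^8/1 = 4.38 × 10^6 m/s
T = 2πr/v = 3.79 × 10^-17 s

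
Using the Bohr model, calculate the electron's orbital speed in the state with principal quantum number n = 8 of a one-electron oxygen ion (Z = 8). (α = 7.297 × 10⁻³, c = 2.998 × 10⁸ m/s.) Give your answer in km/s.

v_n = Zαc/n = 8 × 0.007297 × 2.998 × 10⁸ / 8
    = 2188 km/s

2188 km/s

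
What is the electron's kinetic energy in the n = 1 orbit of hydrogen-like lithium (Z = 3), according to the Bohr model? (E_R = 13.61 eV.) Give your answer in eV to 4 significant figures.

For a Coulomb orbit the virial theorem gives K = −E_n.
E_n = −E_R·Z²/n², so K = E_R·Z²/n² = 13.61 × 3²/1² = 122.5 eV

122.5 eV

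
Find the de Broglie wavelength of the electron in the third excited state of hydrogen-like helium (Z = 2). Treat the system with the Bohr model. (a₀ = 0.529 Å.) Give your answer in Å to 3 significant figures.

The Bohr quantisation condition is nλ = 2πr_n.
r_n = n²a₀/Z = 4.23 Å
λ = 2πr_n/n = 2π·4.23/4 = 6.65 Å

6.65 Å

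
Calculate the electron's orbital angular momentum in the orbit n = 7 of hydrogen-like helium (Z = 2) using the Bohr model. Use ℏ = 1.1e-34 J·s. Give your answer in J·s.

L_n = nℏ = 7 × 1.1e-34 = 7.7e-34 J·s

7.7e-34 J·s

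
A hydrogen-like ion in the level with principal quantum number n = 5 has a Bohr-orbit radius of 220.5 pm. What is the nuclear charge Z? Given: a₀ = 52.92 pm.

r_n = n²a₀/Z ⇒ Z = n²a₀/r = 5² × 52.92 / 220.5 ≈ 6.00
Z = 6

6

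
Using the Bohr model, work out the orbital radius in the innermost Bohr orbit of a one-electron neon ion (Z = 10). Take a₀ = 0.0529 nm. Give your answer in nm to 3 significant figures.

0.00529 nm

r_n = n²a₀/Z = 1² × 0.0529 / 10
    = 1 × 0.0529 / 10 = 0.00529 nm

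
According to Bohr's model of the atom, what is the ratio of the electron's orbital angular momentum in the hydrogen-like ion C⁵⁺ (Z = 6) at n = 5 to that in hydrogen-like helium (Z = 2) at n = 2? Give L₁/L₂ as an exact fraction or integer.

5/2

L = nℏ is independent of Z.
L₁/L₂ = n₁/n₂ = 5/2 = 5/2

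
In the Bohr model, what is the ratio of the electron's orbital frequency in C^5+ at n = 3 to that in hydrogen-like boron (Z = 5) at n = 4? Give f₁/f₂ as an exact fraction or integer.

256/75

f ∝ Z^2 · n^-3
f₁/f₂ = (6/5)^2 · (3/4)^-3 = 256/75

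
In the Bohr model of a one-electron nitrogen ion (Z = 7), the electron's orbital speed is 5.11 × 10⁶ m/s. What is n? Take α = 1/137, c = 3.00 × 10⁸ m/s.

v_n = Zαc/n ⇒ n = Zαc/v = 7 × 0.00730 × 3.00 × 10⁸ / 5.11 × 10⁶ ≈ 3.00
n = 3

3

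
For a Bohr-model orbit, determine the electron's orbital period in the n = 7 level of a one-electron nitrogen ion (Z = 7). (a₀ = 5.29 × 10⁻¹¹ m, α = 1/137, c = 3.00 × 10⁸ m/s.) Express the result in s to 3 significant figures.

r = n²a₀/Z = 7²·5.29 × 10⁻¹¹/7 = 3.70 × 10⁻¹⁰ m
v = Zαc/n = 7·0.00730·3.00 × 10⁸/7 = 2.19 × 10⁶ m/s
T = 2πr/v = 1.06 × 10⁻¹⁵ s

1.06 × 10⁻¹⁵ s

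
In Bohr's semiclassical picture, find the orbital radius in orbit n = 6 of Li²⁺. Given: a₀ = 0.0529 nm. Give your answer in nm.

0.635 nm

r_n = n²a₀/Z = 6² × 0.0529 / 3
    = 36 × 0.0529 / 3 = 0.635 nm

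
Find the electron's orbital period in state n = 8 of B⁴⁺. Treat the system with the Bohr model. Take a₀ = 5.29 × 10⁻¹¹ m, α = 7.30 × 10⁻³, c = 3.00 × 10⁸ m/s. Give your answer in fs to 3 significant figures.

3.11 fs

r = n²a₀/Z = 8²·5.29 × 10⁻¹¹/5 = 6.77 × 10⁻¹⁰ m
v = Zαc/n = 5·0.00730·3.00 × 10⁸/8 = 1.37 × 10⁶ m/s
T = 2πr/v = 3.11 × 10⁻¹⁵ s = 3.11 fs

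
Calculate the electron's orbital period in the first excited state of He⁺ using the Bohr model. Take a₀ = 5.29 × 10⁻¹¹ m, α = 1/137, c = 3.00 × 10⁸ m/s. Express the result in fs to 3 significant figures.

0.304 fs

r = n²a₀/Z = 2²·5.29 × 10⁻¹¹/2 = 1.06 × 10⁻¹⁰ m
v = Zαc/n = 2·0.00730·3.00 × 10⁸/2 = 2.19 × 10⁶ m/s
T = 2πr/v = 3.04 × 10⁻¹⁶ s = 0.304 fs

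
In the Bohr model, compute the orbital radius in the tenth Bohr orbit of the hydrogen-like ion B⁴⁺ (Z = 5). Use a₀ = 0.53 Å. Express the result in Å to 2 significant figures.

r_n = n²a₀/Z = 10² × 0.53 / 5
    = 100 × 0.53 / 5 = 11 Å

11 Å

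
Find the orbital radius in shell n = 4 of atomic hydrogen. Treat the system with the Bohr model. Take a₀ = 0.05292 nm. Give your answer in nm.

r_n = n²a₀/Z = 4² × 0.05292 / 1
    = 16 × 0.05292 / 1 = 0.8467 nm

0.8467 nm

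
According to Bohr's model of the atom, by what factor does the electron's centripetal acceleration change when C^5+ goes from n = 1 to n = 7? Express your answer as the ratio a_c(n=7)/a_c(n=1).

1/2401

a_c ∝ Z^3 · n^-4; with Z fixed, a_c ∝ n^-4.
a_c(n=7)/a_c(n=1) = (7/1)^-4 = 1/2401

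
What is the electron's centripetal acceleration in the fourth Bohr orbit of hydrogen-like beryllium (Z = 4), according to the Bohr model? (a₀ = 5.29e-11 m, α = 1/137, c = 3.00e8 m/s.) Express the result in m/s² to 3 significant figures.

r = n²a₀/Z = 2.12e-10 m, v = Zαc/n = 2.19e6 m/s
a = v²/r = (2.19e6)² / 2.12e-10 = 2.27e22 m/s²

2.27e22 m/s²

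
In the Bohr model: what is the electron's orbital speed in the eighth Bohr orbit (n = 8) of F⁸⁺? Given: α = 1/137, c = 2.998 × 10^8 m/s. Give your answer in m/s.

2.462 × 10^6 m/s

v_n = Zαc/n = 9 × 0.007299 × 2.998 × 10^8 / 8
    = 2.462 × 10^6 m/s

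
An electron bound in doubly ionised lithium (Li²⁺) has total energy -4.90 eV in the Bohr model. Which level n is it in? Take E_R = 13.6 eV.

5

E_n = −E_R Z²/n² ⇒ n² = E_R Z²/(−E_n) = 13.6 × 3² / 4.90 ≈ 24.98
n = 5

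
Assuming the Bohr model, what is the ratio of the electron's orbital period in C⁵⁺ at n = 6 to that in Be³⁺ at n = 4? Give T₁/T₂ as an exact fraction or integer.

3/2

T ∝ Z^-2 · n^3
T₁/T₂ = (6/4)^-2 · (6/4)^3 = 3/2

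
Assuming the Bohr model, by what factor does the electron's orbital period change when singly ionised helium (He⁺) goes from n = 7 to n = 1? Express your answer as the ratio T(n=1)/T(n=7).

1/343

T ∝ Z^-2 · n^3; with Z fixed, T ∝ n^3.
T(n=1)/T(n=7) = (1/7)^3 = 1/343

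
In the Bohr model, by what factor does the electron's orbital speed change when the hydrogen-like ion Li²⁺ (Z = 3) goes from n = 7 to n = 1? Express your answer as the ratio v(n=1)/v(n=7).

v ∝ Z^1 · n^-1; with Z fixed, v ∝ n^-1.
v(n=1)/v(n=7) = (1/7)^-1 = 7

7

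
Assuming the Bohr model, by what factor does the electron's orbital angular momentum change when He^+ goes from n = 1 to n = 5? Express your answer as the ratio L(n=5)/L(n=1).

5

L = nℏ depends only on n, so L ∝ n.
L(n=5)/L(n=1) = (5/1)^1 = 5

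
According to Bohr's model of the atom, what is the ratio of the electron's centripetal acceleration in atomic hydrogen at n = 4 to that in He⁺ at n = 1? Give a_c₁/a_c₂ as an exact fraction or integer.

a_c ∝ Z^3 · n^-4
a_c₁/a_c₂ = (1/2)^3 · (4/1)^-4 = 1/2048

1/2048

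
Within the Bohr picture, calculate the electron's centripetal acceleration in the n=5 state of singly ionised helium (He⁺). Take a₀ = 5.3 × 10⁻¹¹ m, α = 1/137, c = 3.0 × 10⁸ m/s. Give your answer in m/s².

r = n²a₀/Z = 6.6 × 10⁻¹⁰ m, v = Zαc/n = 8.8 × 10⁵ m/s
a = v²/r = (8.8 × 10⁵)² / 6.6 × 10⁻¹⁰ = 1.2 × 10²¹ m/s²

1.2 × 10²¹ m/s²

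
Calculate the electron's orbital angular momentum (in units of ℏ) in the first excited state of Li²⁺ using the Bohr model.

2

L_n = nℏ, so L/ℏ = n = 2.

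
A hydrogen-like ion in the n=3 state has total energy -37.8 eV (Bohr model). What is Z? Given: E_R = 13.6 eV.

E_n = −E_R Z²/n² ⇒ Z² = −E_n n²/E_R = 37.8 × 3² / 13.6 ≈ 25.01
Z = 5

5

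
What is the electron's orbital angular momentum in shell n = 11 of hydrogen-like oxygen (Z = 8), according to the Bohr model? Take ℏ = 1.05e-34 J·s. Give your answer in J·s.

1.16e-33 J·s

L_n = nℏ = 11 × 1.05e-34 = 1.16e-33 J·s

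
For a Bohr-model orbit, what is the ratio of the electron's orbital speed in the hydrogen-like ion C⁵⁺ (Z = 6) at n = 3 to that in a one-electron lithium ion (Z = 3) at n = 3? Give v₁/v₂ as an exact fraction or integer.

2

v ∝ Z^1 · n^-1
v₁/v₂ = (6/3)^1 · (3/3)^-1 = 2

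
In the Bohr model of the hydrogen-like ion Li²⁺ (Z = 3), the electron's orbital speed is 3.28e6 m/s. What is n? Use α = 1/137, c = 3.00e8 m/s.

2

v_n = Zαc/n ⇒ n = Zαc/v = 3 × 0.00730 × 3.00e8 / 3.28e6 ≈ 2.00
n = 2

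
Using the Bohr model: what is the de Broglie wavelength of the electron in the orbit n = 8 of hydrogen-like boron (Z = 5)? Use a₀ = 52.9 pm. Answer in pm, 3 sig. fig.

The Bohr quantisation condition is nλ = 2πr_n.
r_n = n²a₀/Z = 677 pm
λ = 2πr_n/n = 2π·677/8 = 532 pm

532 pm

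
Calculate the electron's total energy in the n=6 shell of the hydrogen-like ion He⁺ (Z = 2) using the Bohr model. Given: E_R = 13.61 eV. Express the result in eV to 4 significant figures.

E_n = −E_R·Z²/n² = −13.61 × 2²/6² = -1.512 eV

-1.512 eV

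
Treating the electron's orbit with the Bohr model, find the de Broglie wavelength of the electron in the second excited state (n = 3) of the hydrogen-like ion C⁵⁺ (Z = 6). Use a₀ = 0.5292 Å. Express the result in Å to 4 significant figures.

1.663 Å

The Bohr quantisation condition is nλ = 2πr_n.
r_n = n²a₀/Z = 0.7938 Å
λ = 2πr_n/n = 2π·0.7938/3 = 1.663 Å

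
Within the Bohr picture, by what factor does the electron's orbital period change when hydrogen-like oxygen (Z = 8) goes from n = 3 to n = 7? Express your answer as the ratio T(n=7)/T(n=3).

T ∝ Z^-2 · n^3; with Z fixed, T ∝ n^3.
T(n=7)/T(n=3) = (7/3)^3 = 343/27

343/27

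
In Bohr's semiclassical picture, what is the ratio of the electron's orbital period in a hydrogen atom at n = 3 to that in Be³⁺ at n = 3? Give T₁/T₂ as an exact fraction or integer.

T ∝ Z^-2 · n^3
T₁/T₂ = (1/4)^-2 · (3/3)^3 = 16

16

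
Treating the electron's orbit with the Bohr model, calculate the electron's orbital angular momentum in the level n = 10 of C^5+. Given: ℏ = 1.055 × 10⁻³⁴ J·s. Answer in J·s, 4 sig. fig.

1.055 × 10⁻³³ J·s

L_n = nℏ = 10 × 1.055 × 10⁻³⁴ = 1.055 × 10⁻³³ J·s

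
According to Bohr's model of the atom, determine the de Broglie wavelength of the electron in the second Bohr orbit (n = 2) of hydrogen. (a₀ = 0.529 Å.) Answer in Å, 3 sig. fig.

6.65 Å

The Bohr quantisation condition is nλ = 2πr_n.
r_n = n²a₀/Z = 2.12 Å
λ = 2πr_n/n = 2π·2.12/2 = 6.65 Å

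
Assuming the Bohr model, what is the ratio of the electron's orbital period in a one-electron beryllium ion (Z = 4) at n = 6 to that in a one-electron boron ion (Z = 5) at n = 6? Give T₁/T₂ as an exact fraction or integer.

T ∝ Z^-2 · n^3
T₁/T₂ = (4/5)^-2 · (6/6)^3 = 25/16

25/16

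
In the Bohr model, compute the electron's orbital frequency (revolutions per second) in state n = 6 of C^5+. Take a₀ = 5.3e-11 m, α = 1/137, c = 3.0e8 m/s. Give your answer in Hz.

r = n²a₀/Z = 3.2e-10 m, v = Zαc/n = 2.2e6 m/s
f = v/(2πr) = 1.1e15 Hz

1.1e15 Hz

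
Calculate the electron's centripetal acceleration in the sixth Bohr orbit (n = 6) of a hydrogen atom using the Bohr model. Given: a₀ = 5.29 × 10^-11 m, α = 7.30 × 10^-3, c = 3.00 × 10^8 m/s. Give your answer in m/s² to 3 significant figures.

r = n²a₀/Z = 1.90 × 10^-9 m, v = Zαc/n = 3.65 × 10^5 m/s
a = v²/r = (3.65 × 10^5)² / 1.90 × 10^-9 = 7.00 × 10^19 m/s²

7.00 × 10^19 m/s²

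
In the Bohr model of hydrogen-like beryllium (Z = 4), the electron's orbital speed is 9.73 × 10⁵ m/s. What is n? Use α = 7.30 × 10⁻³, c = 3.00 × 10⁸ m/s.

v_n = Zαc/n ⇒ n = Zαc/v = 4 × 0.00730 × 3.00 × 10⁸ / 9.73 × 10⁵ ≈ 9.00
n = 9

9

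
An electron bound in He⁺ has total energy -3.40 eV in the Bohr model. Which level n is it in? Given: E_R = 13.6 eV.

4

E_n = −E_R Z²/n² ⇒ n² = E_R Z²/(−E_n) = 13.6 × 2² / 3.40 ≈ 16.00
n = 4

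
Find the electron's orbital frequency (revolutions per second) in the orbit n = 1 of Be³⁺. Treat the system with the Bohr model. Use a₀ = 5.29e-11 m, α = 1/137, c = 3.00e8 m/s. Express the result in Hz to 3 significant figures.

r = n²a₀/Z = 1.32e-11 m, v = Zαc/n = 8.76e6 m/s
f = v/(2πr) = 1.05e17 Hz

1.05e17 Hz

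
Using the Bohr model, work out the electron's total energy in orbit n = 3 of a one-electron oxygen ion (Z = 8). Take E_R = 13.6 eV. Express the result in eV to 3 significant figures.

-96.7 eV

E_n = −E_R·Z²/n² = −13.6 × 8²/3² = -96.7 eV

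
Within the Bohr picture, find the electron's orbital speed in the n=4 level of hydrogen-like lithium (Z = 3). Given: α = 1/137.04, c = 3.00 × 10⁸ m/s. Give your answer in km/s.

v_n = Zαc/n = 3 × 0.00730 × 3.00 × 10⁸ / 4
    = 1640 km/s

1640 km/s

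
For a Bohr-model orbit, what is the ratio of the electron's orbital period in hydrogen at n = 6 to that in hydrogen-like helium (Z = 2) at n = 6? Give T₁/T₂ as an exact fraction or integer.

T ∝ Z^-2 · n^3
T₁/T₂ = (1/2)^-2 · (6/6)^3 = 4

4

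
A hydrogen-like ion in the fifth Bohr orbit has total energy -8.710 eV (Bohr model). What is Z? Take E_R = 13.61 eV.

4

E_n = −E_R Z²/n² ⇒ Z² = −E_n n²/E_R = 8.710 × 5² / 13.61 ≈ 16.00
Z = 4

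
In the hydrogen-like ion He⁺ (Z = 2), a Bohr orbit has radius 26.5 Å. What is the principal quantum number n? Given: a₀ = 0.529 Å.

r_n = n²a₀/Z ⇒ n² = rZ/a₀ = 26.5 × 2 / 0.529 ≈ 100.19
n = 10

10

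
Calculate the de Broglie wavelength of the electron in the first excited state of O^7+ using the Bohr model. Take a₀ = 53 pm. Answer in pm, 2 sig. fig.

83 pm

The Bohr quantisation condition is nλ = 2πr_n.
r_n = n²a₀/Z = 26 pm
λ = 2πr_n/n = 2π·26/2 = 83 pm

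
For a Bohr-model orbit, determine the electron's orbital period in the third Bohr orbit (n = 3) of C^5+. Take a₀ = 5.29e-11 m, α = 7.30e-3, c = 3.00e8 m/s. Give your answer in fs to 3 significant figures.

0.114 fs

r = n²a₀/Z = 3²·5.29e-11/6 = 7.94e-11 m
v = Zαc/n = 6·0.00730·3.00e8/3 = 4.38e6 m/s
T = 2πr/v = 1.14e-16 s = 0.114 fs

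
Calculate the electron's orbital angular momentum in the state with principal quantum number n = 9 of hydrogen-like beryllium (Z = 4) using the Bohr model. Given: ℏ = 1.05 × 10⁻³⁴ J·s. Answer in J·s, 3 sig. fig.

L_n = nℏ = 9 × 1.05 × 10⁻³⁴ = 9.45 × 10⁻³⁴ J·s

9.45 × 10⁻³⁴ J·s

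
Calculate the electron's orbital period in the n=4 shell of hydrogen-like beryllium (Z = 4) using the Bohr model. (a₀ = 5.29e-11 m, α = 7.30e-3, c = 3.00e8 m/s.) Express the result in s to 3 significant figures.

6.07e-16 s

r = n²a₀/Z = 4²·5.29e-11/4 = 2.12e-10 m
v = Zαc/n = 4·0.00730·3.00e8/4 = 2.19e6 m/s
T = 2πr/v = 6.07e-16 s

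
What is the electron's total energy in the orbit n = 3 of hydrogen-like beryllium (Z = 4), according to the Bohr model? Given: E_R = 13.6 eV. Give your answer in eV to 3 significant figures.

E_n = −E_R·Z²/n² = −13.6 × 4²/3² = -24.2 eV

-24.2 eV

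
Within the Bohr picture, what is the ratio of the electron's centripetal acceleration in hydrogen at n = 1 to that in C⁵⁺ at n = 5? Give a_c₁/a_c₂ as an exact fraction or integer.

625/216

a_c ∝ Z^3 · n^-4
a_c₁/a_c₂ = (1/6)^3 · (1/5)^-4 = 625/216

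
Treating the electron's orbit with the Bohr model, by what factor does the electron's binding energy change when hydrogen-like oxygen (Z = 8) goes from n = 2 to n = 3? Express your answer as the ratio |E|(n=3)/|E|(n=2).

|E| ∝ Z^2 · n^-2; with Z fixed, |E| ∝ n^-2.
|E|(n=3)/|E|(n=2) = (3/2)^-2 = 4/9

4/9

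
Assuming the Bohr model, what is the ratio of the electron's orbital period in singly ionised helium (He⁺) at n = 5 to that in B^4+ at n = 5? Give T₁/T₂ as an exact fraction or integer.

25/4

T ∝ Z^-2 · n^3
T₁/T₂ = (2/5)^-2 · (5/5)^3 = 25/4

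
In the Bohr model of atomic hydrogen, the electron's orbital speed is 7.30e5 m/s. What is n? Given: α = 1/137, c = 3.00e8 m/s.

3

v_n = Zαc/n ⇒ n = Zαc/v = 1 × 0.00730 × 3.00e8 / 7.30e5 ≈ 3.00
n = 3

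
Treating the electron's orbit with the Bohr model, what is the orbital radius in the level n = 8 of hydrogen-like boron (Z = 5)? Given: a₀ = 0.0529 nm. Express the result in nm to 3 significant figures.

0.677 nm

r_n = n²a₀/Z = 8² × 0.0529 / 5
    = 64 × 0.0529 / 5 = 0.677 nm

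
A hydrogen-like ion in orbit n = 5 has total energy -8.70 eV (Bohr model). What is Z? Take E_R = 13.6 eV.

4

E_n = −E_R Z²/n² ⇒ Z² = −E_n n²/E_R = 8.70 × 5² / 13.6 ≈ 15.99
Z = 4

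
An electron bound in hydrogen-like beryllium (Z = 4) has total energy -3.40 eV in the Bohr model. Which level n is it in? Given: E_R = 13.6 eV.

E_n = −E_R Z²/n² ⇒ n² = E_R Z²/(−E_n) = 13.6 × 4² / 3.40 ≈ 64.00
n = 8

8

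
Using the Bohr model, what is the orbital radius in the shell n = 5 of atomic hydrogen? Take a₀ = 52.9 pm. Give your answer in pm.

1320 pm

r_n = n²a₀/Z = 5² × 52.9 / 1
    = 25 × 52.9 / 1 = 1320 pm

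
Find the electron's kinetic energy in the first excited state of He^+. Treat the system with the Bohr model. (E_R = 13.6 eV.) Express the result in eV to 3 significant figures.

For a Coulomb orbit the virial theorem gives K = −E_n.
E_n = −E_R·Z²/n², so K = E_R·Z²/n² = 13.6 × 2²/2² = 13.6 eV

13.6 eV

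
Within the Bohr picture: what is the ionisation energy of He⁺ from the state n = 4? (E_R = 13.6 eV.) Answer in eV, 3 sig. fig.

3.40 eV

E_n = −E_R·Z²/n² = −13.6 × 2²/4² eV = -3.40 eV
Ionisation energy = −E_n = 3.40 eV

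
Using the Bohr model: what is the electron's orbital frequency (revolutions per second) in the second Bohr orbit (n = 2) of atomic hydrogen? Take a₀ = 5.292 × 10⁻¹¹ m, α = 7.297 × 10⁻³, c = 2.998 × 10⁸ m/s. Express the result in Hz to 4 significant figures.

r = n²a₀/Z = 2.117 × 10⁻¹⁰ m, v = Zαc/n = 1.094 × 10⁶ m/s
f = v/(2πr) = 8.224 × 10¹⁴ Hz

8.224 × 10¹⁴ Hz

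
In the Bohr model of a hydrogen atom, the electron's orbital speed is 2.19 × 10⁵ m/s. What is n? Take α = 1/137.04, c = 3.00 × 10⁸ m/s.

v_n = Zαc/n ⇒ n = Zαc/v = 1 × 0.00730 × 3.00 × 10⁸ / 2.19 × 10⁵ ≈ 10.00
n = 10

10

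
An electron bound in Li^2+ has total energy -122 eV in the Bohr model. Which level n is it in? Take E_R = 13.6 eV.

E_n = −E_R Z²/n² ⇒ n² = E_R Z²/(−E_n) = 13.6 × 3² / 122 ≈ 1.00
n = 1

1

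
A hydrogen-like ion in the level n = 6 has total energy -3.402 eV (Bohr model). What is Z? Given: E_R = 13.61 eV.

3

E_n = −E_R Z²/n² ⇒ Z² = −E_n n²/E_R = 3.402 × 6² / 13.61 ≈ 9.00
Z = 3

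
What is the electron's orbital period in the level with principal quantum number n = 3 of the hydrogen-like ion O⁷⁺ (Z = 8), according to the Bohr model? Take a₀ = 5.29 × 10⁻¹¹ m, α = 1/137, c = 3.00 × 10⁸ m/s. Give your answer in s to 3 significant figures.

6.40 × 10⁻¹⁷ s

r = n²a₀/Z = 3²·5.29 × 10⁻¹¹/8 = 5.95 × 10⁻¹¹ m
v = Zαc/n = 8·0.00730·3.00 × 10⁸/3 = 5.84 × 10⁶ m/s
T = 2πr/v = 6.40 × 10⁻¹⁷ s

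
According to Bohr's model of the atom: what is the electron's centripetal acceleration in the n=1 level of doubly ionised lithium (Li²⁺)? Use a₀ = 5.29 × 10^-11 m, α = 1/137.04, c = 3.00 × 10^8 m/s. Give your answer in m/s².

r = n²a₀/Z = 1.76 × 10^-11 m, v = Zαc/n = 6.57 × 10^6 m/s
a = v²/r = (6.57 × 10^6)² / 1.76 × 10^-11 = 2.45 × 10^24 m/s²

2.45 × 10^24 m/s²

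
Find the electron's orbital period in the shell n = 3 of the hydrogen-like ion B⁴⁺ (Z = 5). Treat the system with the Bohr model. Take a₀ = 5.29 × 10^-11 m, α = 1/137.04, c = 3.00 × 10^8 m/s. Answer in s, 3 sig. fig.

r = n²a₀/Z = 3²·5.29 × 10^-11/5 = 9.52 × 10^-11 m
v = Zαc/n = 5·0.00730·3.00 × 10^8/3 = 3.65 × 10^6 m/s
T = 2πr/v = 1.64 × 10^-16 s

1.64 × 10^-16 s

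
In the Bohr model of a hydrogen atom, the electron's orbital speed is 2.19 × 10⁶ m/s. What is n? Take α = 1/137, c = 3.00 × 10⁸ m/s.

1

v_n = Zαc/n ⇒ n = Zαc/v = 1 × 0.00730 × 3.00 × 10⁸ / 2.19 × 10⁶ ≈ 1.00
n = 1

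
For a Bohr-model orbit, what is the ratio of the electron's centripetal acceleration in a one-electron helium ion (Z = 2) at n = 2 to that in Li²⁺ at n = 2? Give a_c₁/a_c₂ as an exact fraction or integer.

a_c ∝ Z^3 · n^-4
a_c₁/a_c₂ = (2/3)^3 · (2/2)^-4 = 8/27

8/27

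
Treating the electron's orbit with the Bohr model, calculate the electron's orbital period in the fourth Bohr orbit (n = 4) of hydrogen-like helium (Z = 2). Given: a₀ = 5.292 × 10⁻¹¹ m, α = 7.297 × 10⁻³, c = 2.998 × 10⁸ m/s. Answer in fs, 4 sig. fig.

r = n²a₀/Z = 4²·5.292 × 10⁻¹¹/2 = 4.234 × 10⁻¹⁰ m
v = Zαc/n = 2·0.007297·2.998 × 10⁸/4 = 1.094 × 10⁶ m/s
T = 2πr/v = 2.432 × 10⁻¹⁵ s = 2.432 fs

2.432 fs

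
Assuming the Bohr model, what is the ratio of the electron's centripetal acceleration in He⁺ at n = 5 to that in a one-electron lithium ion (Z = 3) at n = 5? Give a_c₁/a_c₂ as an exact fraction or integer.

8/27

a_c ∝ Z^3 · n^-4
a_c₁/a_c₂ = (2/3)^3 · (5/5)^-4 = 8/27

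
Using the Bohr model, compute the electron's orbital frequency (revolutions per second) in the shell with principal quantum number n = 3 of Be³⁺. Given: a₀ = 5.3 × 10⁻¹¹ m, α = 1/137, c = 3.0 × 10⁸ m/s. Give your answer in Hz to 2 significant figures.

3.9 × 10¹⁵ Hz

r = n²a₀/Z = 1.2 × 10⁻¹⁰ m, v = Zαc/n = 2.9 × 10⁶ m/s
f = v/(2πr) = 3.9 × 10¹⁵ Hz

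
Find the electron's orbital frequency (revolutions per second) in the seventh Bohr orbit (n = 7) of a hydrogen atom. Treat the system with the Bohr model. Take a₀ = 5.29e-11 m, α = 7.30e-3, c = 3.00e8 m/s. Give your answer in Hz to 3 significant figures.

r = n²a₀/Z = 2.59e-9 m, v = Zαc/n = 3.13e5 m/s
f = v/(2πr) = 1.92e13 Hz

1.92e13 Hz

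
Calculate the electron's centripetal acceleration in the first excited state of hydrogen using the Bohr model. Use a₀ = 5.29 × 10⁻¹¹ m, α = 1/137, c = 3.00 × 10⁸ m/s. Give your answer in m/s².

r = n²a₀/Z = 2.12 × 10⁻¹⁰ m, v = Zαc/n = 1.09 × 10⁶ m/s
a = v²/r = (1.09 × 10⁶)² / 2.12 × 10⁻¹⁰ = 5.67 × 10²¹ m/s²

5.67 × 10²¹ m/s²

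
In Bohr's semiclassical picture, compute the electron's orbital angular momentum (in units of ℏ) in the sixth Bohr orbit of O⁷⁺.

L_n = nℏ, so L/ℏ = n = 6.

6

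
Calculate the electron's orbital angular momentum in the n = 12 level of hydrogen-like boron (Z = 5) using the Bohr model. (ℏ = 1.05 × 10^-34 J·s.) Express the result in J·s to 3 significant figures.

1.26 × 10^-33 J·s

L_n = nℏ = 12 × 1.05 × 10^-34 = 1.26 × 10^-33 J·s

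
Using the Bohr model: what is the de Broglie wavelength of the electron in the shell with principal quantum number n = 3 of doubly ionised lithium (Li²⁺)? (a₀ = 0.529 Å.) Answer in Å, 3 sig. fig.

The Bohr quantisation condition is nλ = 2πr_n.
r_n = n²a₀/Z = 1.59 Å
λ = 2πr_n/n = 2π·1.59/3 = 3.32 Å

3.32 Å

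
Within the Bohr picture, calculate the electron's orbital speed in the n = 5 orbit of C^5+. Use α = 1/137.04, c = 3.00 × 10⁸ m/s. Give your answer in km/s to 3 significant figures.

2630 km/s

v_n = Zαc/n = 6 × 0.00730 × 3.00 × 10⁸ / 5
    = 2630 km/s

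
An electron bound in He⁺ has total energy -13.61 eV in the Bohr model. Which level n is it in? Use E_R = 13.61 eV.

E_n = −E_R Z²/n² ⇒ n² = E_R Z²/(−E_n) = 13.61 × 2² / 13.61 ≈ 4.00
n = 2

2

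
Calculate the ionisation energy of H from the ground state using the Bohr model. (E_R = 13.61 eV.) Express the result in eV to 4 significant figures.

13.61 eV

E_n = −E_R·Z²/n² = −13.61 × 1²/1² eV = -13.61 eV
Ionisation energy = −E_n = 13.61 eV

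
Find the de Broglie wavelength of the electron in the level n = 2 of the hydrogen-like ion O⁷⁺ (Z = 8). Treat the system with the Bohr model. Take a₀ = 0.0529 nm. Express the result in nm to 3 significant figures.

The Bohr quantisation condition is nλ = 2πr_n.
r_n = n²a₀/Z = 0.0265 nm
λ = 2πr_n/n = 2π·0.0265/2 = 0.0831 nm

0.0831 nm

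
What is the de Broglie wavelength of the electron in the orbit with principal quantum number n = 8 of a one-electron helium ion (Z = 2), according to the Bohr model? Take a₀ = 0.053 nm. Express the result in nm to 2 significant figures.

1.3 nm

The Bohr quantisation condition is nλ = 2πr_n.
r_n = n²a₀/Z = 1.7 nm
λ = 2πr_n/n = 2π·1.7/8 = 1.3 nm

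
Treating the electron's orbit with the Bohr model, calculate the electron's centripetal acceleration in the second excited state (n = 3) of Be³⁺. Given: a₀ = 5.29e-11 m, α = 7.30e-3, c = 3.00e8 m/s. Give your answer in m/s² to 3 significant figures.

r = n²a₀/Z = 1.19e-10 m, v = Zαc/n = 2.92e6 m/s
a = v²/r = (2.92e6)² / 1.19e-10 = 7.16e22 m/s²

7.16e22 m/s²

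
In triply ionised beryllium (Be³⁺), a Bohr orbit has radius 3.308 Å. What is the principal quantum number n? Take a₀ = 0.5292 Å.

5

r_n = n²a₀/Z ⇒ n² = rZ/a₀ = 3.308 × 4 / 0.5292 ≈ 25.00
n = 5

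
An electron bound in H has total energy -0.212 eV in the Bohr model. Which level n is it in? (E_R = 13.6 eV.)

E_n = −E_R Z²/n² ⇒ n² = E_R Z²/(−E_n) = 13.6 × 1² / 0.212 ≈ 64.15
n = 8

8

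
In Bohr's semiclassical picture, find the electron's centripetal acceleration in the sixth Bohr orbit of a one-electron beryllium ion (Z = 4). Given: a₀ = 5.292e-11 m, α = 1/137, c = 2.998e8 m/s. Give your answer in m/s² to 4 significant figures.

r = n²a₀/Z = 4.763e-10 m, v = Zαc/n = 1.459e6 m/s
a = v²/r = (1.459e6)² / 4.763e-10 = 4.469e21 m/s²

4.469e21 m/s²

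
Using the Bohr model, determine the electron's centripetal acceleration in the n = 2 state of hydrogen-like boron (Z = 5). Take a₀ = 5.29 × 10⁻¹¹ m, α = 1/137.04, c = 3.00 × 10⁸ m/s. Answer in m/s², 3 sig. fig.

7.08 × 10²³ m/s²

r = n²a₀/Z = 4.23 × 10⁻¹¹ m, v = Zαc/n = 5.47 × 10⁶ m/s
a = v²/r = (5.47 × 10⁶)² / 4.23 × 10⁻¹¹ = 7.08 × 10²³ m/s²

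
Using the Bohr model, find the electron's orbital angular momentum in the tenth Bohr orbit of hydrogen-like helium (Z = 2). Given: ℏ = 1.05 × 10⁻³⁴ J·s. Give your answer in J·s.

L_n = nℏ = 10 × 1.05 × 10⁻³⁴ = 1.05 × 10⁻³³ J·s

1.05 × 10⁻³³ J·s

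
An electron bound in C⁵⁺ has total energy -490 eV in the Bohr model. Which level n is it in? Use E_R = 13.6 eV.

1

E_n = −E_R Z²/n² ⇒ n² = E_R Z²/(−E_n) = 13.6 × 6² / 490 ≈ 1.00
n = 1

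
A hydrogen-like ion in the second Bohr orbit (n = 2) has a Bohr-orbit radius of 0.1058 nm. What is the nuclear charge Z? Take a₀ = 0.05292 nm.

r_n = n²a₀/Z ⇒ Z = n²a₀/r = 2² × 0.05292 / 0.1058 ≈ 2.00
Z = 2

2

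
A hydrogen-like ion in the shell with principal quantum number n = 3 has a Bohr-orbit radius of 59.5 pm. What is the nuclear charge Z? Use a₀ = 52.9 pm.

8

r_n = n²a₀/Z ⇒ Z = n²a₀/r = 3² × 52.9 / 59.5 ≈ 8.00
Z = 8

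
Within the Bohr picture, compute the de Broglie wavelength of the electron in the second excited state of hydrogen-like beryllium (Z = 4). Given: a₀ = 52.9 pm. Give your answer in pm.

The Bohr quantisation condition is nλ = 2πr_n.
r_n = n²a₀/Z = 119 pm
λ = 2πr_n/n = 2π·119/3 = 249 pm

249 pm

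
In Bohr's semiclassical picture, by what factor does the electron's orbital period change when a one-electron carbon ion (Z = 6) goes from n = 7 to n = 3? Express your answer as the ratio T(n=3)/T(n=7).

T ∝ Z^-2 · n^3; with Z fixed, T ∝ n^3.
T(n=3)/T(n=7) = (3/7)^3 = 27/343

27/343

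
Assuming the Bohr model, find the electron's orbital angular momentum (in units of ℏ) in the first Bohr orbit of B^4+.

L_n = nℏ, so L/ℏ = n = 1.

1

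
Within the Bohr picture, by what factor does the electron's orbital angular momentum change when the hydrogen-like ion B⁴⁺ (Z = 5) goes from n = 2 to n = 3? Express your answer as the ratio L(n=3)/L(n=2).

3/2

L = nℏ depends only on n, so L ∝ n.
L(n=3)/L(n=2) = (3/2)^1 = 3/2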